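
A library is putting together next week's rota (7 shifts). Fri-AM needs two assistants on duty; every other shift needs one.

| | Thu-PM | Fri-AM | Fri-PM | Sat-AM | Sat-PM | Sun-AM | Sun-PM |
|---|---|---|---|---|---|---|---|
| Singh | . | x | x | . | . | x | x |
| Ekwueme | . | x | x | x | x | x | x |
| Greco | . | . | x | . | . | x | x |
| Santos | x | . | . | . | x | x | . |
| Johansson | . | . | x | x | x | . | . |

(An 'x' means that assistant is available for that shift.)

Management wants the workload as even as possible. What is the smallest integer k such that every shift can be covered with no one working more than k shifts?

2

With 5 assistants and 8 worker-slots to fill, someone must work at least ⌈8/5⌉ = 2 shifts, so k ≥ 2.
k = 2 works: Thu-PM→Santos, Fri-AM→Singh+Ekwueme, Fri-PM→Greco, Sat-AM→Ekwueme, Sat-PM→Santos, Sun-AM→Greco, Sun-PM→Singh.
Loads: Singh 2, Ekwueme 2, Greco 2, Santos 2, Johansson 0 — all ≤ 2.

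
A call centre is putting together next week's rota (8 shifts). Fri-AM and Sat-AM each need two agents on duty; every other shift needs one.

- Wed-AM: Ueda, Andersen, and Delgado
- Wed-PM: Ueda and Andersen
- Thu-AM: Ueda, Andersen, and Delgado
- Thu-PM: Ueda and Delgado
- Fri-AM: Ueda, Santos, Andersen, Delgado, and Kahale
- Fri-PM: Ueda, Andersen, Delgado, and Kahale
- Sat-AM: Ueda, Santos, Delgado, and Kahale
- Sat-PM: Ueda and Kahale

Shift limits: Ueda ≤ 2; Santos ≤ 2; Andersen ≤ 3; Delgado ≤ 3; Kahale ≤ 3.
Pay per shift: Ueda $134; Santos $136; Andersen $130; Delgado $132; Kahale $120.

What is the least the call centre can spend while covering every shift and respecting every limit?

Picking the cheapest available agent for each shift independently would cost $1264, but that ignores the shift limits.
An optimal schedule: Wed-AM→Andersen, Wed-PM→Andersen, Thu-AM→Andersen, Thu-PM→Delgado, Fri-AM→Delgado+Ueda, Fri-PM→Kahale, Sat-AM→Kahale+Delgado, Sat-PM→Kahale.
Total: 130 + 130 + 130 + 132 + 132 + 134 + 120 + 120 + 132 + 120 = $1280.

$1280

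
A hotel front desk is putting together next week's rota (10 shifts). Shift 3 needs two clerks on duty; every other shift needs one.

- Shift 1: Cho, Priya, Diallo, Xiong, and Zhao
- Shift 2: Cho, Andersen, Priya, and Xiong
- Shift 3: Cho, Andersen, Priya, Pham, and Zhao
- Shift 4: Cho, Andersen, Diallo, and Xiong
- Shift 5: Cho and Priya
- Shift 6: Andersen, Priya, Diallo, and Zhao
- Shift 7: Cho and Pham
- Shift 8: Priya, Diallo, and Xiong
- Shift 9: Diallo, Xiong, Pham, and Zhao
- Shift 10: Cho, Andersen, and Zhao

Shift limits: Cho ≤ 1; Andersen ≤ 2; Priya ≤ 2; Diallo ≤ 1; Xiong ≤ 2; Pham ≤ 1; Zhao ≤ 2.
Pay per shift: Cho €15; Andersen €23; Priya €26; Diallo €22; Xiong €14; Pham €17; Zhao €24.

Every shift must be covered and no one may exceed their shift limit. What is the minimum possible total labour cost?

€228

Picking the cheapest available clerk for each shift independently would cost €169, but that ignores the shift limits.
An optimal schedule: Shift 1→Xiong, Shift 2→Andersen, Shift 3→Priya+Zhao, Shift 4→Diallo, Shift 5→Cho, Shift 6→Zhao, Shift 7→Pham, Shift 8→Priya, Shift 9→Xiong, Shift 10→Andersen.
Total: 14 + 23 + 26 + 24 + 22 + 15 + 24 + 17 + 26 + 14 + 23 = €228.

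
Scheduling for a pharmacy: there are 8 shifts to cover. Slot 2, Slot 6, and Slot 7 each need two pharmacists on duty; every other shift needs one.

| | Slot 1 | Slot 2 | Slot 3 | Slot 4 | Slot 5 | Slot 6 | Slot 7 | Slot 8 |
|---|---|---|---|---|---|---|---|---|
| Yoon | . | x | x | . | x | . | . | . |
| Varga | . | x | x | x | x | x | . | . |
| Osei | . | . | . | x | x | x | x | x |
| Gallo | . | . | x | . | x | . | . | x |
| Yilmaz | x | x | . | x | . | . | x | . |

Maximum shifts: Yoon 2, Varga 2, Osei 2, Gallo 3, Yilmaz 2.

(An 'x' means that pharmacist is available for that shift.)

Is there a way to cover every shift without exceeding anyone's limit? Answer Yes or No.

Total capacity is 11 and 11 slots are needed, so capacity alone doesn't rule it out.
Shifts {Slot 1, Slot 2, Slot 4, Slot 6, Slot 7} need 8 worker-slots in total, but the pharmacists available for any of those shifts (Yoon, Varga, Osei, and Yilmaz) can supply at most 7 among them. So no valid schedule exists.

No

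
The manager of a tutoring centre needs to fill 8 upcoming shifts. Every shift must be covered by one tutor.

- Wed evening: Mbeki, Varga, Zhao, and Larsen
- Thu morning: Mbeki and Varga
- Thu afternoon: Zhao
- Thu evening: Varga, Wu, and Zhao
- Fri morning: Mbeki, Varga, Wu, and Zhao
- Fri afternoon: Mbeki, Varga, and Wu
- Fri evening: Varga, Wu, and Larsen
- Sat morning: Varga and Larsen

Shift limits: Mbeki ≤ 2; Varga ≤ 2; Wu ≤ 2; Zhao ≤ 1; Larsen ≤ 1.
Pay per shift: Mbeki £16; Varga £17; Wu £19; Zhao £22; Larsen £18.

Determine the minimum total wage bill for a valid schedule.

Thu afternoon can only be covered by Zhao, so that assignment is forced.
Picking the cheapest available tutor for each shift independently would cost £137, but that ignores the shift limits.
An optimal schedule: Wed evening→Larsen, Thu morning→Mbeki, Thu afternoon→Zhao, Thu evening→Varga, Fri morning→Wu, Fri afternoon→Mbeki, Fri evening→Wu, Sat morning→Varga.
Total: 18 + 16 + 22 + 17 + 19 + 16 + 19 + 17 = £144.

£144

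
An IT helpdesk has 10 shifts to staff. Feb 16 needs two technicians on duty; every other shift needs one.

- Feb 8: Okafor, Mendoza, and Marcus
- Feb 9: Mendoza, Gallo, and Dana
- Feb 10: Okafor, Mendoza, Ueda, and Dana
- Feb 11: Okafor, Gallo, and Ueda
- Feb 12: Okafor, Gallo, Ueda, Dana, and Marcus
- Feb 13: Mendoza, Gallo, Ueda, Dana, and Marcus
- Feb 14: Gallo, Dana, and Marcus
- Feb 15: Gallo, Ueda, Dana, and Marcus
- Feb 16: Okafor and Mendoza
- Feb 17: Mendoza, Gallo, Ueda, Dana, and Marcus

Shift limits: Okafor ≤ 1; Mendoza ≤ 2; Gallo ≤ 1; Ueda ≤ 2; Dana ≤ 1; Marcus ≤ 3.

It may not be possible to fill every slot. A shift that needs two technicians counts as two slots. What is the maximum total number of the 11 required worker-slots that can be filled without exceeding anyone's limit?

10

Total capacity across all technicians is 1+2+1+2+1+3 = 10, and 11 slots are needed, so at most 10 can be filled.
An assignment achieving 10: Feb 8→Mendoza, Feb 9→Gallo, Feb 10→Ueda, Feb 11→Ueda, Feb 12→Marcus, Feb 13→Marcus, Feb 14→Dana, Feb 15→Marcus, Feb 16→Okafor+Mendoza.
Loads: Okafor 1/1, Mendoza 2/2, Gallo 1/1, Ueda 2/2, Dana 1/1, Marcus 3/3.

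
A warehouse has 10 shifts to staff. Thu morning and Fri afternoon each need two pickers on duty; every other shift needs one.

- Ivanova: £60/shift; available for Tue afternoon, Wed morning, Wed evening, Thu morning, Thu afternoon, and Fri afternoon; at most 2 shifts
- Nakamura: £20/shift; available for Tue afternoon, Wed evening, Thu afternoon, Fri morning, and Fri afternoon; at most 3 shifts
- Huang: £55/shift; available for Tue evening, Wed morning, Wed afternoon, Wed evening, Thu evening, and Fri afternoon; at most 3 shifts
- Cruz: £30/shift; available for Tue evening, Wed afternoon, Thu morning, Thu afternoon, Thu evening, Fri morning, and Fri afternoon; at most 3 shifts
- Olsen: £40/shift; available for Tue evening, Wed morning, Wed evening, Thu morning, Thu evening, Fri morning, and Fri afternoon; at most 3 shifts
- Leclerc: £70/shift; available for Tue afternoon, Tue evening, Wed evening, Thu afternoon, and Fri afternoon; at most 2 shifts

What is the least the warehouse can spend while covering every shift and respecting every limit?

£435

Picking the cheapest available picker for each shift independently would cost £330, but that ignores the shift limits.
An optimal schedule: Tue afternoon→Nakamura, Tue evening→Huang, Wed morning→Olsen, Wed afternoon→Cruz, Wed evening→Huang, Thu morning→Cruz+Olsen, Thu afternoon→Nakamura, Thu evening→Cruz, Fri morning→Nakamura, Fri afternoon→Olsen+Huang.
Total: 20 + 55 + 40 + 30 + 55 + 30 + 40 + 20 + 30 + 20 + 40 + 55 = £435.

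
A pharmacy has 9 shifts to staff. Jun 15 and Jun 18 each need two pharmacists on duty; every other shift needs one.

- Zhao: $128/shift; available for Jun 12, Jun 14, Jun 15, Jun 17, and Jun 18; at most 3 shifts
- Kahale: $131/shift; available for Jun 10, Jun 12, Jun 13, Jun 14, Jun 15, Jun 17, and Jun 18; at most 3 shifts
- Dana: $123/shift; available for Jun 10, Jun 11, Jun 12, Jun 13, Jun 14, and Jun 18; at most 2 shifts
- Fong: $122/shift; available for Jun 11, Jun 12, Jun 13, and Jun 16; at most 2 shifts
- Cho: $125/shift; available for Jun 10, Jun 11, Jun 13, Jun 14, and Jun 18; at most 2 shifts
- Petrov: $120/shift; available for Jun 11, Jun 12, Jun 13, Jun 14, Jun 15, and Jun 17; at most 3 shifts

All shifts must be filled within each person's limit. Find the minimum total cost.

Jun 16 can only be covered by Fong, so that assignment is forced.
Picking the cheapest available pharmacist for each shift independently would cost $1341, but that ignores the shift limits.
An optimal schedule: Jun 10→Dana, Jun 11→Petrov, Jun 12→Fong, Jun 13→Dana, Jun 14→Cho, Jun 15→Petrov+Zhao, Jun 16→Fong, Jun 17→Petrov, Jun 18→Cho+Zhao.
Total: 123 + 120 + 122 + 123 + 125 + 120 + 128 + 122 + 120 + 125 + 128 = $1356.

$1356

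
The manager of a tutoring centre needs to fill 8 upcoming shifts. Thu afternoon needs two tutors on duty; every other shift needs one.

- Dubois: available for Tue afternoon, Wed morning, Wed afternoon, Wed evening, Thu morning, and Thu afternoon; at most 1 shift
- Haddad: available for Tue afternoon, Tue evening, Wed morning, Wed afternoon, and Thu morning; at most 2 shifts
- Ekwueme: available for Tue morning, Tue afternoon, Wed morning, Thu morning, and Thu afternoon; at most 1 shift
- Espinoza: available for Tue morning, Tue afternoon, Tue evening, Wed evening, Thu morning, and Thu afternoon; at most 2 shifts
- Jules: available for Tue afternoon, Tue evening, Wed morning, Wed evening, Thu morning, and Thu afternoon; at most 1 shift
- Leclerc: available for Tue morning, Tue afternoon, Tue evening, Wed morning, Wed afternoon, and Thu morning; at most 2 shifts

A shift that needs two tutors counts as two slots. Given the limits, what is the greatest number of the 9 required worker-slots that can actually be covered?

9

Total capacity across all tutors is 1+2+1+2+1+2 = 9, and 9 slots are needed, so at most 9 can be filled.
An assignment achieving 9: Tue morning→Ekwueme, Tue afternoon→Leclerc, Tue evening→Haddad, Wed morning→Haddad, Wed afternoon→Dubois, Wed evening→Espinoza, Thu morning→Leclerc, Thu afternoon→Espinoza+Jules.
Loads: Dubois 1/1, Haddad 2/2, Ekwueme 1/1, Espinoza 2/2, Jules 1/1, Leclerc 2/2.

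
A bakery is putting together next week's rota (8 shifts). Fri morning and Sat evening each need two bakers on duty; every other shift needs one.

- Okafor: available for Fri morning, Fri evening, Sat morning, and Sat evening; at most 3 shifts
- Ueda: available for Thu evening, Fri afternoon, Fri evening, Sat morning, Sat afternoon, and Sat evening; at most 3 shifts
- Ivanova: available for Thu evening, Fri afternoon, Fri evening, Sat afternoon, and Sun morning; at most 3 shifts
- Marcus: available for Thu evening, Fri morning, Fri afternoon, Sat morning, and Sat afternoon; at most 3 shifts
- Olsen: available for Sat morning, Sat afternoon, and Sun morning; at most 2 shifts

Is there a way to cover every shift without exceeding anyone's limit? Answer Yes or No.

Yes

Fri morning can only be covered by Okafor and Marcus, so that assignment is forced.
Sat evening can only be covered by Okafor and Ueda, so that assignment is forced.
One valid schedule: Thu evening→Ueda, Fri morning→Okafor+Marcus, Fri afternoon→Ueda, Fri evening→Okafor, Sat morning→Marcus, Sat afternoon→Ivanova, Sat evening→Okafor+Ueda, Sun morning→Ivanova.
Loads: Okafor 3/3, Ueda 3/3, Ivanova 2/3, Marcus 2/3, Olsen 0/2 — all within limits.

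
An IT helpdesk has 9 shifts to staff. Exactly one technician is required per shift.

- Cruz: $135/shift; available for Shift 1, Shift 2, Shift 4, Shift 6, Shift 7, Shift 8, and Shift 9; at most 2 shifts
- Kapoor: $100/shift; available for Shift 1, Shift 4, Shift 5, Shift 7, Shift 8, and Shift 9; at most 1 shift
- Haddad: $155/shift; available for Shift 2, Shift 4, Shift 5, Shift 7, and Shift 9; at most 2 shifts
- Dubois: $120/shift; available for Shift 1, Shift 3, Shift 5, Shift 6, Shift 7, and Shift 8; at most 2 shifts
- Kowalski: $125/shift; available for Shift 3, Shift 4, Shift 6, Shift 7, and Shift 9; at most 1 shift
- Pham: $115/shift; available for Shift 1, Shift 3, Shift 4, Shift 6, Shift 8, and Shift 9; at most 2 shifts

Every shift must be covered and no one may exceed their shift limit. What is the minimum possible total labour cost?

$1120

Picking the cheapest available technician for each shift independently would cost $965, but that ignores the shift limits.
An optimal schedule: Shift 1→Pham, Shift 2→Cruz, Shift 3→Pham, Shift 4→Kowalski, Shift 5→Kapoor, Shift 6→Dubois, Shift 7→Cruz, Shift 8→Dubois, Shift 9→Haddad.
Total: 115 + 135 + 115 + 125 + 100 + 120 + 135 + 120 + 155 = $1120.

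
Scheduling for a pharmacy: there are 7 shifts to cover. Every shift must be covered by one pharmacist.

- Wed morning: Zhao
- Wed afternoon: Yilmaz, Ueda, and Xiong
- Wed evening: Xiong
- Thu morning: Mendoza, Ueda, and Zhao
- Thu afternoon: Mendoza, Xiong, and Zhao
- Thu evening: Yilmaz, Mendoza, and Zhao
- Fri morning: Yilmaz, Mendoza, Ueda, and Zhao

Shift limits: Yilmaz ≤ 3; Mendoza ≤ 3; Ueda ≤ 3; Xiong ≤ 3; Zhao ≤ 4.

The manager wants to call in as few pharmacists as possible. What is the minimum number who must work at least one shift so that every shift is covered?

2

7 slots to fill and no one can take more than 4, so at least ⌈7/4⌉ = 2 pharmacists are needed.
Xiong and Zhao alone can cover everything: Wed morning→Zhao, Wed afternoon→Xiong, Wed evening→Xiong, Thu morning→Zhao, Thu afternoon→Xiong, Thu evening→Zhao, Fri morning→Zhao.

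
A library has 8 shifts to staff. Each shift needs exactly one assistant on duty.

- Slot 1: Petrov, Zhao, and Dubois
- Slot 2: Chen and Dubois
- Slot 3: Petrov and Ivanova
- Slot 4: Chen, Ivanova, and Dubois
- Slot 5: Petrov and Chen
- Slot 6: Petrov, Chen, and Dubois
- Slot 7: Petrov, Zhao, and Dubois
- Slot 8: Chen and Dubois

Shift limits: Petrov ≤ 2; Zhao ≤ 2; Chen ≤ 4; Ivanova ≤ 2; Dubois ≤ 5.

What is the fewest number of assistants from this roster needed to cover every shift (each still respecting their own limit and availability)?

8 slots to fill and no one can take more than 5, so at least ⌈8/5⌉ = 2 assistants are needed.
No set of 2 assistants can cover every shift (each such set leaves at least one shift with no one available or exceeds a cap).
Petrov, Zhao, and Chen alone can cover everything: Slot 1→Zhao, Slot 2→Chen, Slot 3→Petrov, Slot 4→Chen, Slot 5→Petrov, Slot 6→Chen, Slot 7→Zhao, Slot 8→Chen.

3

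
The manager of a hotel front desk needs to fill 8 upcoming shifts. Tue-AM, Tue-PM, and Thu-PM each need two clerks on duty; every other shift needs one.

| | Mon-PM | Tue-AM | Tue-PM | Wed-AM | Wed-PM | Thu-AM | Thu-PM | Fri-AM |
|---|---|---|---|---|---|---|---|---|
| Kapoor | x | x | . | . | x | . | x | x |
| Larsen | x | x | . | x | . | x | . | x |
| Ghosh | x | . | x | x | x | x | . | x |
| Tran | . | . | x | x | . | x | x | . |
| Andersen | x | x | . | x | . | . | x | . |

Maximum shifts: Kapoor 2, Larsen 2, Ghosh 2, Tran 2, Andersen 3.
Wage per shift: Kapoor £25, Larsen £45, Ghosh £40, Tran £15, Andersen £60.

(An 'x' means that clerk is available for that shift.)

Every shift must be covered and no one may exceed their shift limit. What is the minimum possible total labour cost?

Tue-PM can only be covered by Ghosh and Tran, so that assignment is forced.
Picking the cheapest available clerk for each shift independently would cost £270, but that ignores the shift limits.
An optimal schedule: Mon-PM→Andersen, Tue-AM→Kapoor+Larsen, Tue-PM→Ghosh+Tran, Wed-AM→Andersen, Wed-PM→Kapoor, Thu-AM→Larsen, Thu-PM→Tran+Andersen, Fri-AM→Ghosh.
Total: 60 + 25 + 45 + 40 + 15 + 60 + 25 + 45 + 15 + 60 + 40 = £430.

£430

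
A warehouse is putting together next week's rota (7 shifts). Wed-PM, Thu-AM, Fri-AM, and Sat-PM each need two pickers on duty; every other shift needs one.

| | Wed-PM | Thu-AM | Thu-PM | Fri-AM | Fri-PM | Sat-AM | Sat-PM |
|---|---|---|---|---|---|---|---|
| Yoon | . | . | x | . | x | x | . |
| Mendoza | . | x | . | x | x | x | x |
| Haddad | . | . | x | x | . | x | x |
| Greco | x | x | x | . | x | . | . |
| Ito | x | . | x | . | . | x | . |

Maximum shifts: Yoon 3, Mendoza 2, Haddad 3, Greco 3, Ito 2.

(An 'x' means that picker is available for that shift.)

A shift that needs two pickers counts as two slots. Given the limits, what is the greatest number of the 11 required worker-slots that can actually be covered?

10

Total capacity across all pickers is 3+2+3+3+2 = 13, and 11 slots are needed, so at most 11 can be filled.
Shifts {Thu-AM, Fri-AM, Sat-PM} need 6 slots but only Mendoza, Haddad, and Greco are available for them, supplying at most 5 — so at least 1 slot must go unfilled.
An assignment achieving 10: Wed-PM→Greco+Ito, Thu-AM→Mendoza+Greco, Thu-PM→Yoon, Fri-AM→Mendoza+Haddad, Fri-PM→Yoon, Sat-AM→Yoon, Sat-PM→Haddad.
Loads: Yoon 3/3, Mendoza 2/2, Haddad 2/3, Greco 2/3, Ito 1/2.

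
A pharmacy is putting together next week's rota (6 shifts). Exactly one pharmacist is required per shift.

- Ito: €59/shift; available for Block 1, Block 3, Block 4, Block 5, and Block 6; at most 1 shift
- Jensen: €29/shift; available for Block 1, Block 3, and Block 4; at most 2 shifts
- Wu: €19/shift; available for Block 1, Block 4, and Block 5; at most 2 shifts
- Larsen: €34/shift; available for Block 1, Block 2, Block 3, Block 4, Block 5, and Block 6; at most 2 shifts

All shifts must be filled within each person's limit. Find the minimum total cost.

Block 2 can only be covered by Larsen, so that assignment is forced.
Picking the cheapest available pharmacist for each shift independently would cost €154, but that ignores the shift limits.
An optimal schedule: Block 1→Wu, Block 2→Larsen, Block 3→Jensen, Block 4→Jensen, Block 5→Wu, Block 6→Larsen.
Total: 19 + 34 + 29 + 29 + 19 + 34 = €164.

€164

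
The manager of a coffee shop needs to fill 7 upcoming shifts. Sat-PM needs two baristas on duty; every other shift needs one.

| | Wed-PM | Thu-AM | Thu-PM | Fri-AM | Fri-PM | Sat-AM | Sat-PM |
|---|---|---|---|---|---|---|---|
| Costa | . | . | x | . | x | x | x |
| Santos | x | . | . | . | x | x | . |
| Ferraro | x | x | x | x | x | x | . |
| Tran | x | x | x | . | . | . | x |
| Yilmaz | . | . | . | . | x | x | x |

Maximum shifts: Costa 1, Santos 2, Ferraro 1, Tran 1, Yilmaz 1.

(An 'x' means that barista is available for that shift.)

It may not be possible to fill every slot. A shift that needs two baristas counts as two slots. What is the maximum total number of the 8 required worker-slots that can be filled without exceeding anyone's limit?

Total capacity across all baristas is 1+2+1+1+1 = 6, and 8 slots are needed, so at most 6 can be filled.
An assignment achieving 6: Wed-PM→Santos, Thu-AM→Tran, Thu-PM→Costa, Fri-AM→Ferraro, Fri-PM→Santos, Sat-PM→Yilmaz.
Loads: Costa 1/1, Santos 2/2, Ferraro 1/1, Tran 1/1, Yilmaz 1/1.

6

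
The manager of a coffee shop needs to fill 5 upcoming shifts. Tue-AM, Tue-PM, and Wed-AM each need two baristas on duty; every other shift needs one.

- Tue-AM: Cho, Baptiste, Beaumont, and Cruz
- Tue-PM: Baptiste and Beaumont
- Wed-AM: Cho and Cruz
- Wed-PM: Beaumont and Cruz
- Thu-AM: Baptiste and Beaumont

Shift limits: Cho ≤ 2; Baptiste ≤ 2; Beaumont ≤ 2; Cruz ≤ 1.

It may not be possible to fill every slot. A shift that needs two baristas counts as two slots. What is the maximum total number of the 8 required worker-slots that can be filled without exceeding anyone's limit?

7

Total capacity across all baristas is 2+2+2+1 = 7, and 8 slots are needed, so at most 7 can be filled.
An assignment achieving 7: Tue-AM→Cho, Tue-PM→Baptiste+Beaumont, Wed-AM→Cho+Cruz, Wed-PM→Beaumont, Thu-AM→Baptiste.
Loads: Cho 2/2, Baptiste 2/2, Beaumont 2/2, Cruz 1/1.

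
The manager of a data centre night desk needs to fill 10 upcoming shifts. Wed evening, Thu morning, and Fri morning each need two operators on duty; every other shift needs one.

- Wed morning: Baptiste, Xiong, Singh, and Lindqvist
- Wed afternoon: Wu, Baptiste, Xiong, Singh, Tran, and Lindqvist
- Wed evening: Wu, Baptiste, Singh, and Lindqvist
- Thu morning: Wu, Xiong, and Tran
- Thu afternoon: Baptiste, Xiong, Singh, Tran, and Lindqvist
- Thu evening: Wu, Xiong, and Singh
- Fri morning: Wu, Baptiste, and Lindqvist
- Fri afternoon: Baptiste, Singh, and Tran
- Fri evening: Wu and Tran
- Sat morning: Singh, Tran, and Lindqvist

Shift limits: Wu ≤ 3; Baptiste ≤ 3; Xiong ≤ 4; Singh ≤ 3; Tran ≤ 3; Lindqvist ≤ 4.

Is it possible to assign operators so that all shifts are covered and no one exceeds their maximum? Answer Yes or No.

Yes

One valid schedule: Wed morning→Baptiste, Wed afternoon→Xiong, Wed evening→Singh+Lindqvist, Thu morning→Wu+Xiong, Thu afternoon→Xiong, Thu evening→Wu, Fri morning→Baptiste+Lindqvist, Fri afternoon→Baptiste, Fri evening→Wu, Sat morning→Singh.
Loads: Wu 3/3, Baptiste 3/3, Xiong 3/4, Singh 2/3, Tran 0/3, Lindqvist 2/4 — all within limits.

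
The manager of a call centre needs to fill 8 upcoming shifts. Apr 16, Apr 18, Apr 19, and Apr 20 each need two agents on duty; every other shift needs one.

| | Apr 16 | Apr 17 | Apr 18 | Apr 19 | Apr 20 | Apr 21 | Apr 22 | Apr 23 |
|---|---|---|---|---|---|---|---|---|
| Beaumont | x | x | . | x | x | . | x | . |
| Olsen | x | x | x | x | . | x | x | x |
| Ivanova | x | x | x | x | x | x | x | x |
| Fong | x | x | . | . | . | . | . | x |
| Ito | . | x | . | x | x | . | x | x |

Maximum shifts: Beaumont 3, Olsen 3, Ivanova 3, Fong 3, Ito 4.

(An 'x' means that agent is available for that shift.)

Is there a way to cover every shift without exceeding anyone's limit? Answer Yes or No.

Yes

Apr 18 can only be covered by Olsen and Ivanova, so that assignment is forced.
One valid schedule: Apr 16→Beaumont+Fong, Apr 17→Fong, Apr 18→Olsen+Ivanova, Apr 19→Ivanova+Ito, Apr 20→Beaumont+Ivanova, Apr 21→Olsen, Apr 22→Beaumont, Apr 23→Olsen.
Loads: Beaumont 3/3, Olsen 3/3, Ivanova 3/3, Fong 2/3, Ito 1/4 — all within limits.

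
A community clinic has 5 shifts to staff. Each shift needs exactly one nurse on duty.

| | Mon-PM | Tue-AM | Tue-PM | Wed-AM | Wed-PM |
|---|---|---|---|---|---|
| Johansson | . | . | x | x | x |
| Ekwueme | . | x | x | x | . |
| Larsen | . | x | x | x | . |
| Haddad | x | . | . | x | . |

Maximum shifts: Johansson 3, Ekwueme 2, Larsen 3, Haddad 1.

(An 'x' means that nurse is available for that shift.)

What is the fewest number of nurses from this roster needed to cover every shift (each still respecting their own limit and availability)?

3

5 slots to fill and no one can take more than 3, so at least ⌈5/3⌉ = 2 nurses are needed.
Shifts {Mon-PM, Tue-AM, Wed-PM} need 3 slots, but among the nurses available for them (Johansson, Ekwueme, Larsen, and Haddad) any 2 together supply at most 2. So 2 nurses are not enough.
Johansson, Ekwueme, and Haddad alone can cover everything: Mon-PM→Haddad, Tue-AM→Ekwueme, Tue-PM→Johansson, Wed-AM→Johansson, Wed-PM→Johansson.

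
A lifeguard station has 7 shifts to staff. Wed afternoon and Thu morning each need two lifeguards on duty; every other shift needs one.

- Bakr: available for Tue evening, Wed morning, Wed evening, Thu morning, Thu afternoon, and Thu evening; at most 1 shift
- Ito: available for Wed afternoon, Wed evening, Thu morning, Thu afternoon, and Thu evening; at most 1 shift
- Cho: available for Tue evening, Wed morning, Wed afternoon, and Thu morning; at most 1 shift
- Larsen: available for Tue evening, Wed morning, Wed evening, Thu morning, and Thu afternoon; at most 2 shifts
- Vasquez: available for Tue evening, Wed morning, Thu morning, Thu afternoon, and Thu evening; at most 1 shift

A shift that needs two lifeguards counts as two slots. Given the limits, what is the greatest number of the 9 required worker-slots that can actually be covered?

Total capacity across all lifeguards is 1+1+1+2+1 = 6, and 9 slots are needed, so at most 6 can be filled.
An assignment achieving 6: Tue evening→Larsen, Wed morning→Larsen, Wed afternoon→Ito+Cho, Wed evening→Bakr, Thu evening→Vasquez.
Loads: Bakr 1/1, Ito 1/1, Cho 1/1, Larsen 2/2, Vasquez 1/1.

6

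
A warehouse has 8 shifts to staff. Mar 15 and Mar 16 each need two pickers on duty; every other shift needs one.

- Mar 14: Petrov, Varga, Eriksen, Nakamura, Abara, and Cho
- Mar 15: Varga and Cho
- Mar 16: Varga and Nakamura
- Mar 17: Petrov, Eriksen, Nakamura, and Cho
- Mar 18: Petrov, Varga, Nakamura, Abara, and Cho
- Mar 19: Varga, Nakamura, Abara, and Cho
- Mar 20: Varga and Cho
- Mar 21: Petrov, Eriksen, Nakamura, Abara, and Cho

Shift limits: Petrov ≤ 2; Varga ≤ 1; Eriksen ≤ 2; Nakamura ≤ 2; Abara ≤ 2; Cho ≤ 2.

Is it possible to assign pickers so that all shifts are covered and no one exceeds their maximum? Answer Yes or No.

No

Total capacity is 11 and 10 slots are needed, so capacity alone doesn't rule it out.
Shifts {Mar 15, Mar 16} need 4 worker-slots in total, but the pickers available for any of those shifts (Varga, Nakamura, and Cho) can supply at most 3 among them. So no valid schedule exists.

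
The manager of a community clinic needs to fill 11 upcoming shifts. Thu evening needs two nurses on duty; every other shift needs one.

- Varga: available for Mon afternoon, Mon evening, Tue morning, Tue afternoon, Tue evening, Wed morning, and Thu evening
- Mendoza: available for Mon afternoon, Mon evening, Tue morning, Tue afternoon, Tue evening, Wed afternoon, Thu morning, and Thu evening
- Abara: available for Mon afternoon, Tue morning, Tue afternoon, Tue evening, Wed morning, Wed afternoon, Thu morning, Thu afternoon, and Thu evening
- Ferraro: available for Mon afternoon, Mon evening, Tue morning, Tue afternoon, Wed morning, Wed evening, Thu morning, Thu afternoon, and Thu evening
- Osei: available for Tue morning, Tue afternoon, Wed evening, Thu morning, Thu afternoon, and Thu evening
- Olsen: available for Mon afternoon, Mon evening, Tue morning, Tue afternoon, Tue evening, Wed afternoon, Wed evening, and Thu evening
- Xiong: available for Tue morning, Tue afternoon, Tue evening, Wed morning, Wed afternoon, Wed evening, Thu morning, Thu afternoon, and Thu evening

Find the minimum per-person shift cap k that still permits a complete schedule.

With 7 nurses and 12 worker-slots to fill, someone must work at least ⌈12/7⌉ = 2 shifts, so k ≥ 2.
k = 2 works: Mon afternoon→Mendoza, Mon evening→Varga, Tue morning→Osei, Tue afternoon→Osei, Tue evening→Abara, Wed morning→Varga, Wed afternoon→Mendoza, Wed evening→Ferraro, Thu morning→Ferraro, Thu afternoon→Abara, Thu evening→Olsen+Xiong.
Loads: Varga 2, Mendoza 2, Abara 2, Ferraro 2, Osei 2, Olsen 1, Xiong 1 — all ≤ 2.

2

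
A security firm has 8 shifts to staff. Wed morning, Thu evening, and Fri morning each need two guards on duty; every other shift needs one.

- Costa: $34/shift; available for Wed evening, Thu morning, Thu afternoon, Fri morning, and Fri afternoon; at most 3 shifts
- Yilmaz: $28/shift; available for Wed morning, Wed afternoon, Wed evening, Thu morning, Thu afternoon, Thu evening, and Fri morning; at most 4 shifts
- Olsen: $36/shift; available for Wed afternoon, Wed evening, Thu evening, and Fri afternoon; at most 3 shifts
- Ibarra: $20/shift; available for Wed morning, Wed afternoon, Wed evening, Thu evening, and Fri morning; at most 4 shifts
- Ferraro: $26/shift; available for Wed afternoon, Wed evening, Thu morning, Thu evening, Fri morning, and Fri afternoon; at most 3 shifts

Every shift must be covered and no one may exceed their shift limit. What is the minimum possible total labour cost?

Wed morning can only be covered by Yilmaz and Ibarra, so that assignment is forced.
Picking the cheapest available guard for each shift independently would cost $260, but that ignores the shift limits.
An optimal schedule: Wed morning→Ibarra+Yilmaz, Wed afternoon→Ibarra, Wed evening→Ibarra, Thu morning→Ferraro, Thu afternoon→Yilmaz, Thu evening→Ibarra+Yilmaz, Fri morning→Ferraro+Yilmaz, Fri afternoon→Ferraro.
Total: 20 + 28 + 20 + 20 + 26 + 28 + 20 + 28 + 26 + 28 + 26 = $270.

$270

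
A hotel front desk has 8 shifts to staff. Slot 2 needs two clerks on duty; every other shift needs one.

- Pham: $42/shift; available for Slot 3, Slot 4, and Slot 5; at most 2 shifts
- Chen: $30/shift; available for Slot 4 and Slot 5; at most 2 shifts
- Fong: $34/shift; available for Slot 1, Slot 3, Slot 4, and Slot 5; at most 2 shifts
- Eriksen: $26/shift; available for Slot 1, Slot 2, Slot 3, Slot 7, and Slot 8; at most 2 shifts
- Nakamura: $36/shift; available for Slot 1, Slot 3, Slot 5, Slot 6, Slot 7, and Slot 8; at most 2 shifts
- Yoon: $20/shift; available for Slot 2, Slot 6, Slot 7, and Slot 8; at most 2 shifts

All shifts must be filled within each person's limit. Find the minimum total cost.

Slot 2 can only be covered by Eriksen and Yoon, so that assignment is forced.
Picking the cheapest available clerk for each shift independently would cost $218, but that ignores the shift limits.
An optimal schedule: Slot 1→Fong, Slot 2→Yoon+Eriksen, Slot 3→Fong, Slot 4→Chen, Slot 5→Chen, Slot 6→Yoon, Slot 7→Eriksen, Slot 8→Nakamura.
Total: 34 + 20 + 26 + 34 + 30 + 30 + 20 + 26 + 36 = $256.

$256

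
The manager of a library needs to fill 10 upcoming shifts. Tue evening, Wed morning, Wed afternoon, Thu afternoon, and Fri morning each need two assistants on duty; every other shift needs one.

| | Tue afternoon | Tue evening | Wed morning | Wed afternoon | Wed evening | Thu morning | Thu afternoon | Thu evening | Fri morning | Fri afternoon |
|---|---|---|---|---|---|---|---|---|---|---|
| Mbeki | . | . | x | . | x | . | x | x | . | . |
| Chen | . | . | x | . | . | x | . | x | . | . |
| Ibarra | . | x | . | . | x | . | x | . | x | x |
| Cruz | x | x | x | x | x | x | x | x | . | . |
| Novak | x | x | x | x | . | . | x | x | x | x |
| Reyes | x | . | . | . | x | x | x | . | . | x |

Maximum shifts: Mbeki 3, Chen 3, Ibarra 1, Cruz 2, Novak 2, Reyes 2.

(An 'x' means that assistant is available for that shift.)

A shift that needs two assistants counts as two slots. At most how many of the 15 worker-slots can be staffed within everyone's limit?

Total capacity across all assistants is 3+3+1+2+2+2 = 13, and 15 slots are needed, so at most 13 can be filled.
An assignment achieving 13: Tue afternoon→Cruz, Wed morning→Mbeki+Chen, Wed afternoon→Cruz+Novak, Wed evening→Mbeki, Thu morning→Chen, Thu afternoon→Mbeki+Reyes, Thu evening→Chen, Fri morning→Ibarra+Novak, Fri afternoon→Reyes.
Loads: Mbeki 3/3, Chen 3/3, Ibarra 1/1, Cruz 2/2, Novak 2/2, Reyes 2/2.

13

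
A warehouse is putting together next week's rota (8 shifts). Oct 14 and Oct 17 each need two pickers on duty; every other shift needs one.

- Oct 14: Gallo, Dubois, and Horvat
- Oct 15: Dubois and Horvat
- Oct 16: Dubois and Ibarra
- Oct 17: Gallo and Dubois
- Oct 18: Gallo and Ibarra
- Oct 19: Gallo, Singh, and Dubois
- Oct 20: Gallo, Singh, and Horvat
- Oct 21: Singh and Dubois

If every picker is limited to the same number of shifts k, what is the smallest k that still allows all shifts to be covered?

2

With 5 pickers and 10 worker-slots to fill, someone must work at least ⌈10/5⌉ = 2 shifts, so k ≥ 2.
k = 2 works: Oct 14→Gallo+Horvat, Oct 15→Dubois, Oct 16→Ibarra, Oct 17→Gallo+Dubois, Oct 18→Ibarra, Oct 19→Singh, Oct 20→Horvat, Oct 21→Singh.
Loads: Gallo 2, Singh 2, Dubois 2, Ibarra 2, Horvat 2 — all ≤ 2.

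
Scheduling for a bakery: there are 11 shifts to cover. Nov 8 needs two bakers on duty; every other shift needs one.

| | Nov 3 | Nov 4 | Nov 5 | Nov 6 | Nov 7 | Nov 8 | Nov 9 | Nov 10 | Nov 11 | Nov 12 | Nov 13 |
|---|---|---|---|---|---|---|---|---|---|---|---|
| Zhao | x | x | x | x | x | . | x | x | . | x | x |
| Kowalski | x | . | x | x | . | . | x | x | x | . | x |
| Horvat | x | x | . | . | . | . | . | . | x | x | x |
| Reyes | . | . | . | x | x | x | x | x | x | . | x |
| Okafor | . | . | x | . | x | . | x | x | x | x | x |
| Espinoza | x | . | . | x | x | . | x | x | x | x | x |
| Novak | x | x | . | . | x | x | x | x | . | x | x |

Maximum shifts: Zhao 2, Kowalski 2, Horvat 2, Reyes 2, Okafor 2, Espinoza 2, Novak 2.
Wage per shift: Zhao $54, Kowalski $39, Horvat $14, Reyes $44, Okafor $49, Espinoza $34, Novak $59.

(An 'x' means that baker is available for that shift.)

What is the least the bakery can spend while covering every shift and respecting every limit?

Nov 8 can only be covered by Reyes and Novak, so that assignment is forced.
Picking the cheapest available baker for each shift independently would cost $348, but that ignores the shift limits.
An optimal schedule: Nov 3→Horvat, Nov 4→Horvat, Nov 5→Kowalski, Nov 6→Espinoza, Nov 7→Espinoza, Nov 8→Reyes+Novak, Nov 9→Reyes, Nov 10→Okafor, Nov 11→Kowalski, Nov 12→Okafor, Nov 13→Zhao.
Total: 14 + 14 + 39 + 34 + 34 + 44 + 59 + 44 + 49 + 39 + 49 + 54 = $473.

$473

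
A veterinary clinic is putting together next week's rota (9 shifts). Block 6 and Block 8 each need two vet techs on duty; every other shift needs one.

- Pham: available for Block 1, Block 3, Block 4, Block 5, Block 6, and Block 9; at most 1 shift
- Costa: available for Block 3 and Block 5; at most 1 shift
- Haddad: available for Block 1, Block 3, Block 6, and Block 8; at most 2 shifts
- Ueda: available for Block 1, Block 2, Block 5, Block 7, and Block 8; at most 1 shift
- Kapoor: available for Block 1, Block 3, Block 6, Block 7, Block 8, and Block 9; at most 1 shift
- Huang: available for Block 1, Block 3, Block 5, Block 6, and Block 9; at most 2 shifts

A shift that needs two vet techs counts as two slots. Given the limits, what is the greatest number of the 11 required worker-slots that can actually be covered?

Total capacity across all vet techs is 1+1+2+1+1+2 = 8, and 11 slots are needed, so at most 8 can be filled.
An assignment achieving 8: Block 2→Ueda, Block 4→Pham, Block 5→Costa, Block 6→Haddad+Huang, Block 7→Kapoor, Block 8→Haddad, Block 9→Huang.
Loads: Pham 1/1, Costa 1/1, Haddad 2/2, Ueda 1/1, Kapoor 1/1, Huang 2/2.

8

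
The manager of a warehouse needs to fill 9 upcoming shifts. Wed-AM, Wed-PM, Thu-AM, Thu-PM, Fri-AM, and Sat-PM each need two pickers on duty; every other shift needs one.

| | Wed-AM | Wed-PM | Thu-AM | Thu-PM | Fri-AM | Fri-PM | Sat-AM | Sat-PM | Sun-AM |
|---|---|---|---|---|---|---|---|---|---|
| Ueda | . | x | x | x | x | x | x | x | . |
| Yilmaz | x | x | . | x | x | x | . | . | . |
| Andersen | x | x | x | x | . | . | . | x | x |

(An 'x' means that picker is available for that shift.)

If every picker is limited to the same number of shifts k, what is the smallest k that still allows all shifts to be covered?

5

With 3 pickers and 15 worker-slots to fill, someone must work at least ⌈15/3⌉ = 5 shifts, so k ≥ 5.
k = 5 works: Wed-AM→Yilmaz+Andersen, Wed-PM→Ueda+Yilmaz, Thu-AM→Ueda+Andersen, Thu-PM→Yilmaz+Andersen, Fri-AM→Ueda+Yilmaz, Fri-PM→Yilmaz, Sat-AM→Ueda, Sat-PM→Ueda+Andersen, Sun-AM→Andersen.
Loads: Ueda 5, Yilmaz 5, Andersen 5 — all ≤ 5.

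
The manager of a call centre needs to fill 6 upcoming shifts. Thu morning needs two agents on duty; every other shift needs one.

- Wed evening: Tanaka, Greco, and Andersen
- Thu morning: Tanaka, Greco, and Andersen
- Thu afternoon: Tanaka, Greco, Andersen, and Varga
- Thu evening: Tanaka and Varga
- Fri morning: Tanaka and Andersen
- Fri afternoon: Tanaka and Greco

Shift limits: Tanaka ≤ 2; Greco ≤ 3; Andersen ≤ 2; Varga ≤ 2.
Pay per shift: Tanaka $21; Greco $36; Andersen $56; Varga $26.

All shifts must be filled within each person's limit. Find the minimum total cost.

$202

Picking the cheapest available agent for each shift independently would cost $162, but that ignores the shift limits.
An optimal schedule: Wed evening→Greco, Thu morning→Tanaka+Greco, Thu afternoon→Varga, Thu evening→Varga, Fri morning→Tanaka, Fri afternoon→Greco.
Total: 36 + 21 + 36 + 26 + 26 + 21 + 36 = $202.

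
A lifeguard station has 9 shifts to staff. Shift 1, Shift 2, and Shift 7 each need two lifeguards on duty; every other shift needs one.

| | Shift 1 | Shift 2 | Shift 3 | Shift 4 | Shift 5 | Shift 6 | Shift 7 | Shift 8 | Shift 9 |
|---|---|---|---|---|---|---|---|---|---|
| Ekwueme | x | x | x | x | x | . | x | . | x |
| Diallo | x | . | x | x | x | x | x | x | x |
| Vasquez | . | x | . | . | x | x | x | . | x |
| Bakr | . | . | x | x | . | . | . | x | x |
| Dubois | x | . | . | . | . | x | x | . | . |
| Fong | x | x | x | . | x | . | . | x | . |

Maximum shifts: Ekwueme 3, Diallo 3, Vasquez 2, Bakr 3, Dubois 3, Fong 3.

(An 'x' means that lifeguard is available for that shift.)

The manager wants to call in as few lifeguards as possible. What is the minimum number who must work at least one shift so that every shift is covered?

4

12 slots to fill and no one can take more than 3, so at least ⌈12/3⌉ = 4 lifeguards are needed.
Ekwueme, Diallo, Bakr, and Fong alone can cover everything: Shift 1→Ekwueme+Diallo, Shift 2→Ekwueme+Fong, Shift 3→Fong, Shift 4→Bakr, Shift 5→Fong, Shift 6→Diallo, Shift 7→Ekwueme+Diallo, Shift 8→Bakr, Shift 9→Bakr.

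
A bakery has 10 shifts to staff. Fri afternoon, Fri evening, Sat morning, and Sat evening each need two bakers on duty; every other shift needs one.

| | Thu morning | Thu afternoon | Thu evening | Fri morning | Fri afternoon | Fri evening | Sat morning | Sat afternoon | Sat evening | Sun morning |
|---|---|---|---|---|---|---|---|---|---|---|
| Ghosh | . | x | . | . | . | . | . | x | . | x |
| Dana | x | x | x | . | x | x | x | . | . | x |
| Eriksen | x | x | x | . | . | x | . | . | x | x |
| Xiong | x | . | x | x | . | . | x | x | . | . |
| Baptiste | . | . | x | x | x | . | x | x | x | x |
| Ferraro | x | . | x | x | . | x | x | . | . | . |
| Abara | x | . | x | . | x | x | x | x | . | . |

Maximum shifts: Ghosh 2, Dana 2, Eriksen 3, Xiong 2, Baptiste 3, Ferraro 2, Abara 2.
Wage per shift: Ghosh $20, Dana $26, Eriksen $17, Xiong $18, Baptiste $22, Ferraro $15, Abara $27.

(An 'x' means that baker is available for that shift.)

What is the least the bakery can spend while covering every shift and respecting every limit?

Sat evening can only be covered by Eriksen and Baptiste, so that assignment is forced.
Picking the cheapest available baker for each shift independently would cost $249, but that ignores the shift limits.
An optimal schedule: Thu morning→Ferraro, Thu afternoon→Eriksen, Thu evening→Xiong, Fri morning→Ferraro, Fri afternoon→Baptiste+Dana, Fri evening→Eriksen+Dana, Sat morning→Xiong+Baptiste, Sat afternoon→Ghosh, Sat evening→Eriksen+Baptiste, Sun morning→Ghosh.
Total: 15 + 17 + 18 + 15 + 22 + 26 + 17 + 26 + 18 + 22 + 20 + 17 + 22 + 20 = $275.

$275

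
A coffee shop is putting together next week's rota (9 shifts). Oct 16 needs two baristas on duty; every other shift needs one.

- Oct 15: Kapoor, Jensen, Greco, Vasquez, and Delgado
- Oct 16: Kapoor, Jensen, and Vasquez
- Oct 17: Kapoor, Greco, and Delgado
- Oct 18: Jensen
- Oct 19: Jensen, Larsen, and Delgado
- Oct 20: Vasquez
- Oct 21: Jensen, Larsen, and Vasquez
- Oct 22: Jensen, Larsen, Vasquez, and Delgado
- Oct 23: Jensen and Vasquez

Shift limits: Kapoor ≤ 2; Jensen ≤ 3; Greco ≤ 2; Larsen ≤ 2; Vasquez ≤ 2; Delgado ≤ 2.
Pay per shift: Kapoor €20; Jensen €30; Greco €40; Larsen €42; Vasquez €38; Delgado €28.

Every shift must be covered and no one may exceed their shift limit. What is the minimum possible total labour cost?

€302

Oct 18 can only be covered by Jensen, so that assignment is forced.
Oct 20 can only be covered by Vasquez, so that assignment is forced.
Picking the cheapest available barista for each shift independently would cost €274, but that ignores the shift limits.
An optimal schedule: Oct 15→Greco, Oct 16→Kapoor+Jensen, Oct 17→Kapoor, Oct 18→Jensen, Oct 19→Delgado, Oct 20→Vasquez, Oct 21→Vasquez, Oct 22→Delgado, Oct 23→Jensen.
Total: 40 + 20 + 30 + 20 + 30 + 28 + 38 + 38 + 28 + 30 = €302.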